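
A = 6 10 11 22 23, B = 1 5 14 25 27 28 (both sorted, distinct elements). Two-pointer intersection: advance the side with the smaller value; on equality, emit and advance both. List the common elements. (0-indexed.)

[i=0,j=0] 6>1 → j++
[i=0,j=1] 6>5 → j++
[i=0,j=2] 6<14 → i++
[i=1,j=2] 10<14 → i++
[i=2,j=2] 11<14 → i++
[i=3,j=2] 22>14 → j++
[i=3,j=3] 22<25 → i++
[i=4,j=3] 23<25 → i++

intersection = []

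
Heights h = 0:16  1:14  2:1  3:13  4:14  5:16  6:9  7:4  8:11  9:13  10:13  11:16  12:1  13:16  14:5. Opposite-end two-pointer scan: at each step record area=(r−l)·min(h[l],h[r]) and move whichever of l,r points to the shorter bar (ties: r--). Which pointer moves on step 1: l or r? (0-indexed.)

l=0 r=14: min(16,5)*14=70 best=70 *, r--

r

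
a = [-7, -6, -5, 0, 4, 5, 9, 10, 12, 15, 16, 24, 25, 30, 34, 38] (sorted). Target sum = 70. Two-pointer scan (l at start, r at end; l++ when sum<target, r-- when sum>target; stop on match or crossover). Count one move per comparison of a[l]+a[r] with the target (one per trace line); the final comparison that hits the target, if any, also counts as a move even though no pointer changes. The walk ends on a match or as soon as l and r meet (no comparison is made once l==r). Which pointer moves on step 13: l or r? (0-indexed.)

l

l=0 r=15: -7+38=31 <70, l++
l=1 r=15: -6+38=32 <70, l++
l=2 r=15: -5+38=33 <70, l++
l=3 r=15: 0+38=38 <70, l++
l=4 r=15: 4+38=42 <70, l++
l=5 r=15: 5+38=43 <70, l++
l=6 r=15: 9+38=47 <70, l++
l=7 r=15: 10+38=48 <70, l++
l=8 r=15: 12+38=50 <70, l++
l=9 r=15: 15+38=53 <70, l++
l=10 r=15: 16+38=54 <70, l++
l=11 r=15: 24+38=62 <70, l++
l=12 r=15: 25+38=63 <70, l++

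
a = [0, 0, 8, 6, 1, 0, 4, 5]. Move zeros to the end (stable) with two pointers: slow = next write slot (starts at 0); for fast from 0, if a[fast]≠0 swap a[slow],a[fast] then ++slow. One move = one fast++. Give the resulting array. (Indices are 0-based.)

(s=0,f=0) a[fast]=0 → fast++
(s=0,f=1) a[fast]=0 → fast++
(s=0,f=2) a[fast]=8≠0 swap→a[0]=8 → slow++,fast++
(s=1,f=3) a[fast]=6≠0 swap→a[1]=6 → slow++,fast++
(s=2,f=4) a[fast]=1≠0 swap→a[2]=1 → slow++,fast++
(s=3,f=5) a[fast]=0 → fast++
(s=3,f=6) a[fast]=4≠0 swap→a[3]=4 → slow++,fast++
(s=4,f=7) a[fast]=5≠0 swap→a[4]=5 → slow++,fast++

[8, 6, 1, 4, 5, 0, 0, 0]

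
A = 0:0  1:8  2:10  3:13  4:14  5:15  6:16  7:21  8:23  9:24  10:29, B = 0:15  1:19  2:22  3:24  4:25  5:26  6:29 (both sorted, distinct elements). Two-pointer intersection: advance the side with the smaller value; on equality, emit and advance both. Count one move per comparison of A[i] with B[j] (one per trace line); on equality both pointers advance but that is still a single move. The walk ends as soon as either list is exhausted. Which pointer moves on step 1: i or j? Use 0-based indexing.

i=0 j=0: 0<15, i++

i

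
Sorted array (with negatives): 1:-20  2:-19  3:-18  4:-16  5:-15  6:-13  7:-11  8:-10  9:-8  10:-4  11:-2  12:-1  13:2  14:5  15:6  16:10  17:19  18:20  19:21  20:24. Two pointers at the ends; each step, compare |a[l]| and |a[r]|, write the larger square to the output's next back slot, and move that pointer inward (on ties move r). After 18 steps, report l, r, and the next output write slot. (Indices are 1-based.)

l=11, r=12, next write slot=2

[1,20] |-20|<=|24| out[20]=576 → r--
[1,19] |-20|<=|21| out[19]=441 → r--
[1,18] |-20|<=|20| out[18]=400 → r--
[1,17] |-20|>|19| out[17]=400 → l++
[2,17] |-19|<=|19| out[16]=361 → r--
[2,16] |-19|>|10| out[15]=361 → l++
[3,16] |-18|>|10| out[14]=324 → l++
[4,16] |-16|>|10| out[13]=256 → l++
[5,16] |-15|>|10| out[12]=225 → l++
[6,16] |-13|>|10| out[11]=169 → l++
[7,16] |-11|>|10| out[10]=121 → l++
[8,16] |-10|<=|10| out[9]=100 → r--
[8,15] |-10|>|6| out[8]=100 → l++
[9,15] |-8|>|6| out[7]=64 → l++
[10,15] |-4|<=|6| out[6]=36 → r--
[10,14] |-4|<=|5| out[5]=25 → r--
[10,13] |-4|>|2| out[4]=16 → l++
[11,13] |-2|<=|2| out[3]=4 → r--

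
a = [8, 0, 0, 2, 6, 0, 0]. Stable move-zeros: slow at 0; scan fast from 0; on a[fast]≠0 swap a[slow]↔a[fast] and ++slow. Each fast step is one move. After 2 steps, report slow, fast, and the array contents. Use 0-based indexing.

slow=1, fast=2, a=[8, 0, 0, 2, 6, 0, 0]

(s=0,f=0) a[fast]=8≠0 swap→a[0]=8 → slow++,fast++
(s=1,f=1) a[fast]=0 → fast++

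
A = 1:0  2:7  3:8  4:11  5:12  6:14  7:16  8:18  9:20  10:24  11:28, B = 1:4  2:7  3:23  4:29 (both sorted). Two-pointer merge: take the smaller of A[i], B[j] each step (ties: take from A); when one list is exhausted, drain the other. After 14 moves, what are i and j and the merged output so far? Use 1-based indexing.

i=12, j=4, merged so far=[0, 4, 7, 7, 8, 11, 12, 14, 16, 18, 20, 23, 24, 28]

[i=1,j=1] A[i]=0<=B[j]=4 take 0 → i++
[i=2,j=1] A[i]=7>B[j]=4 take 4 → j++
[i=2,j=2] A[i]=7<=B[j]=7 take 7 → i++
[i=3,j=2] A[i]=8>B[j]=7 take 7 → j++
[i=3,j=3] A[i]=8<=B[j]=23 take 8 → i++
[i=4,j=3] A[i]=11<=B[j]=23 take 11 → i++
[i=5,j=3] A[i]=12<=B[j]=23 take 12 → i++
[i=6,j=3] A[i]=14<=B[j]=23 take 14 → i++
[i=7,j=3] A[i]=16<=B[j]=23 take 16 → i++
[i=8,j=3] A[i]=18<=B[j]=23 take 18 → i++
[i=9,j=3] A[i]=20<=B[j]=23 take 20 → i++
[i=10,j=3] A[i]=24>B[j]=23 take 23 → j++
[i=10,j=4] A[i]=24<=B[j]=29 take 24 → i++
[i=11,j=4] A[i]=28<=B[j]=29 take 28 → i++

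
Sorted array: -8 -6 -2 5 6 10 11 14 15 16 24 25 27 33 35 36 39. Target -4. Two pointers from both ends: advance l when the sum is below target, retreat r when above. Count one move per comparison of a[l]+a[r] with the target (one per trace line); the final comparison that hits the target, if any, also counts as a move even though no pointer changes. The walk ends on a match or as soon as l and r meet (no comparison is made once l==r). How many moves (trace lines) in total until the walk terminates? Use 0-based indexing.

16 moves

[0,16] -8+39=31 >-4 → r--
[0,15] -8+36=28 >-4 → r--
[0,14] -8+35=27 >-4 → r--
[0,13] -8+33=25 >-4 → r--
[0,12] -8+27=19 >-4 → r--
[0,11] -8+25=17 >-4 → r--
[0,10] -8+24=16 >-4 → r--
[0,9] -8+16=8 >-4 → r--
[0,8] -8+15=7 >-4 → r--
[0,7] -8+14=6 >-4 → r--
[0,6] -8+11=3 >-4 → r--
[0,5] -8+10=2 >-4 → r--
[0,4] -8+6=-2 >-4 → r--
[0,3] -8+5=-3 >-4 → r--
[0,2] -8+-2=-10 <-4 → l++
[1,2] -6+-2=-8 <-4 → l++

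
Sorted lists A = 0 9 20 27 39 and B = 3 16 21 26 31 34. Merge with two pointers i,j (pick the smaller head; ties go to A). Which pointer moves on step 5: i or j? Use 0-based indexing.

[i=0,j=0] A[i]=0<=B[j]=3 take 0 → i++
[i=1,j=0] A[i]=9>B[j]=3 take 3 → j++
[i=1,j=1] A[i]=9<=B[j]=16 take 9 → i++
[i=2,j=1] A[i]=20>B[j]=16 take 16 → j++
[i=2,j=2] A[i]=20<=B[j]=21 take 20 → i++

i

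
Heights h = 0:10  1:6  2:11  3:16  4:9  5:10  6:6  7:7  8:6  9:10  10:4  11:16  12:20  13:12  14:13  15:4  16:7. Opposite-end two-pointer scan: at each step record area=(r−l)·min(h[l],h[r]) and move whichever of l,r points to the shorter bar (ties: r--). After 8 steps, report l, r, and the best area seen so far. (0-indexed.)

l=4, r=12, best area=144

[0,16] min(10,7)*16=112 best=112 * → r--
[0,15] min(10,4)*15=60 best=112 → r--
[0,14] min(10,13)*14=140 best=140 * → l++
[1,14] min(6,13)*13=78 best=140 → l++
[2,14] min(11,13)*12=132 best=140 → l++
[3,14] min(16,13)*11=143 best=143 * → r--
[3,13] min(16,12)*10=120 best=143 → r--
[3,12] min(16,20)*9=144 best=144 * → l++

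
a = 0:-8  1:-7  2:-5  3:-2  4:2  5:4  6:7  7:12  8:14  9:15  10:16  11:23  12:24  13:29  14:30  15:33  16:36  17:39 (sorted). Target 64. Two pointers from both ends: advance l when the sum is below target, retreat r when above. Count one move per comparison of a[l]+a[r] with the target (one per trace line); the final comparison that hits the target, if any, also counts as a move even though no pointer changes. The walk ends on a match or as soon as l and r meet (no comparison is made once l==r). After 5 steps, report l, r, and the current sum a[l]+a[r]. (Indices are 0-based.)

l=5, r=17, sum=43

[0,17] -8+39=31 <64 → l++
[1,17] -7+39=32 <64 → l++
[2,17] -5+39=34 <64 → l++
[3,17] -2+39=37 <64 → l++
[4,17] 2+39=41 <64 → l++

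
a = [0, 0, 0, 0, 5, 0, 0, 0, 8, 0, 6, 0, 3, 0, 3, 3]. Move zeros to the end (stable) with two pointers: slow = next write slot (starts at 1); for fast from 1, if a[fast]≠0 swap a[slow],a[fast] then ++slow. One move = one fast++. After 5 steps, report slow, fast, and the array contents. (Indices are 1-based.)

slow=2, fast=6, a=[5, 0, 0, 0, 0, 0, 0, 0, 8, 0, 6, 0, 3, 0, 3, 3]

slow=1 fast=1: a[fast]=0, fast++
slow=1 fast=2: a[fast]=0, fast++
slow=1 fast=3: a[fast]=0, fast++
slow=1 fast=4: a[fast]=0, fast++
slow=1 fast=5: a[fast]=5≠0 swap→a[1]=5, slow++,fast++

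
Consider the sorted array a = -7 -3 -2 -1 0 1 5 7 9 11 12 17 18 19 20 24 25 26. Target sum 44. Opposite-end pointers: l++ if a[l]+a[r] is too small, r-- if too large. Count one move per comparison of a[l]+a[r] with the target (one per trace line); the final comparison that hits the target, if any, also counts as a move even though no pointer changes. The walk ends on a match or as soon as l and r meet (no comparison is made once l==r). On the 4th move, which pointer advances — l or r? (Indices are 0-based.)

l=0 r=17: -7+26=19 <44, l++
l=1 r=17: -3+26=23 <44, l++
l=2 r=17: -2+26=24 <44, l++
l=3 r=17: -1+26=25 <44, l++

l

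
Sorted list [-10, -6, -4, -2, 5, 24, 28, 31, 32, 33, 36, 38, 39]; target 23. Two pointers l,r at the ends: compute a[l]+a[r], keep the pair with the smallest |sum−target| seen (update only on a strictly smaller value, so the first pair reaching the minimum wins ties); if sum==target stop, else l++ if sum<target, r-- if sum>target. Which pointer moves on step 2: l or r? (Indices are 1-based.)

l=1 r=13: -10+39=29 d=6 *, r--
l=1 r=12: -10+38=28 d=5 *, r--

r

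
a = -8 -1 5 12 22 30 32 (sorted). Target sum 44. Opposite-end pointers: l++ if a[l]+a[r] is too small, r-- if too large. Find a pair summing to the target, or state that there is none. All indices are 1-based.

l=1 r=7: -8+32=24 <44, l++
l=2 r=7: -1+32=31 <44, l++
l=3 r=7: 5+32=37 <44, l++
l=4 r=7: 12+32=44, found

(12, 32)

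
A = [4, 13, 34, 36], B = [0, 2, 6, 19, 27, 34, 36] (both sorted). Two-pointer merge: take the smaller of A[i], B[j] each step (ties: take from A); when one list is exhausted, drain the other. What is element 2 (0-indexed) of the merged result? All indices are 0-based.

i=0 j=0: A[i]=4>B[j]=0 take 0, j++
i=0 j=1: A[i]=4>B[j]=2 take 2, j++
i=0 j=2: A[i]=4<=B[j]=6 take 4, i++
i=1 j=2: A[i]=13>B[j]=6 take 6, j++
i=1 j=3: A[i]=13<=B[j]=19 take 13, i++
i=2 j=3: A[i]=34>B[j]=19 take 19, j++
i=2 j=4: A[i]=34>B[j]=27 take 27, j++
i=2 j=5: A[i]=34<=B[j]=34 take 34, i++
i=3 j=5: A[i]=36>B[j]=34 take 34, j++
i=3 j=6: A[i]=36<=B[j]=36 take 36, i++
i=4 j=6: A done, take B[j]=36, j++

merged[2] = 4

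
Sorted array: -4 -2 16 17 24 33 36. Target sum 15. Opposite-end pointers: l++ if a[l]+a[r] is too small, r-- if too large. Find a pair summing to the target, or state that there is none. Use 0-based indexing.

l=0 r=6: -4+36=32 >15, r--
l=0 r=5: -4+33=29 >15, r--
l=0 r=4: -4+24=20 >15, r--
l=0 r=3: -4+17=13 <15, l++
l=1 r=3: -2+17=15, found

(-2, 17)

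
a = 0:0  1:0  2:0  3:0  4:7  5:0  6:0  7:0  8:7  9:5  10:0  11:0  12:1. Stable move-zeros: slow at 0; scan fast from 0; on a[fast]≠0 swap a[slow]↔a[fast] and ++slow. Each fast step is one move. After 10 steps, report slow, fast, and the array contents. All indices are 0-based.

slow=3, fast=10, a=[7, 7, 5, 0, 0, 0, 0, 0, 0, 0, 0, 0, 1]

slow=0 fast=0: a[fast]=0, fast++
slow=0 fast=1: a[fast]=0, fast++
slow=0 fast=2: a[fast]=0, fast++
slow=0 fast=3: a[fast]=0, fast++
slow=0 fast=4: a[fast]=7≠0 swap→a[0]=7, slow++,fast++
slow=1 fast=5: a[fast]=0, fast++
slow=1 fast=6: a[fast]=0, fast++
slow=1 fast=7: a[fast]=0, fast++
slow=1 fast=8: a[fast]=7≠0 swap→a[1]=7, slow++,fast++
slow=2 fast=9: a[fast]=5≠0 swap→a[2]=5, slow++,fast++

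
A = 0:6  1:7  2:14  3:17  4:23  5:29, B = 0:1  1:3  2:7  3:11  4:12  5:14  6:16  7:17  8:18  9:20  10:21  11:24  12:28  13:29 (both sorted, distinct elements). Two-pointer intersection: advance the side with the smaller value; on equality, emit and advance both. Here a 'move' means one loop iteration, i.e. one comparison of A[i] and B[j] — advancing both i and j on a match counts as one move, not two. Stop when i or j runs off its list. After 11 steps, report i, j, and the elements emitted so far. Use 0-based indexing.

[i=0,j=0] 6>1 → j++
[i=0,j=1] 6>3 → j++
[i=0,j=2] 6<7 → i++
[i=1,j=2] 7==7 emit → i++,j++
[i=2,j=3] 14>11 → j++
[i=2,j=4] 14>12 → j++
[i=2,j=5] 14==14 emit → i++,j++
[i=3,j=6] 17>16 → j++
[i=3,j=7] 17==17 emit → i++,j++
[i=4,j=8] 23>18 → j++
[i=4,j=9] 23>20 → j++

i=4, j=10, emitted=[7, 14, 17]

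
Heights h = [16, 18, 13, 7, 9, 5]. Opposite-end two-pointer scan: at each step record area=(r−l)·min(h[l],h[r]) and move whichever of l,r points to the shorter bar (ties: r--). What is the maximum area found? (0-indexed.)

[0,5] min(16,5)*5=25 best=25 * → r--
[0,4] min(16,9)*4=36 best=36 * → r--
[0,3] min(16,7)*3=21 best=36 → r--
[0,2] min(16,13)*2=26 best=36 → r--
[0,1] min(16,18)*1=16 best=36 → l++

max area = 36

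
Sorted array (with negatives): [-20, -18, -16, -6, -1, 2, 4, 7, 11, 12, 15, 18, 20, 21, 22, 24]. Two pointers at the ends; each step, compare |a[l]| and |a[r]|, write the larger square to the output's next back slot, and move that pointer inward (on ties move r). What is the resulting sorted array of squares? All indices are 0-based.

[0,15] |-20|<=|24| out[15]=576 → r--
[0,14] |-20|<=|22| out[14]=484 → r--
[0,13] |-20|<=|21| out[13]=441 → r--
[0,12] |-20|<=|20| out[12]=400 → r--
[0,11] |-20|>|18| out[11]=400 → l++
[1,11] |-18|<=|18| out[10]=324 → r--
[1,10] |-18|>|15| out[9]=324 → l++
[2,10] |-16|>|15| out[8]=256 → l++
[3,10] |-6|<=|15| out[7]=225 → r--
[3,9] |-6|<=|12| out[6]=144 → r--
[3,8] |-6|<=|11| out[5]=121 → r--
[3,7] |-6|<=|7| out[4]=49 → r--
[3,6] |-6|>|4| out[3]=36 → l++
[4,6] |-1|<=|4| out[2]=16 → r--
[4,5] |-1|<=|2| out[1]=4 → r--
[4,4] |-1|<=|-1| out[0]=1 → r--

[1, 4, 16, 36, 49, 121, 144, 225, 256, 324, 324, 400, 400, 441, 484, 576]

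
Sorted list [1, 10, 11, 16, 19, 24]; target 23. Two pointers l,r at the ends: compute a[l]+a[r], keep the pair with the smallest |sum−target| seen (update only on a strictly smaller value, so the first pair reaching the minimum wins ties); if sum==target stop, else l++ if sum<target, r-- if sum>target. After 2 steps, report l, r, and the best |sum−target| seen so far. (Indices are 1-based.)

l=2, r=5, best |Δ|=2

[1,6] 1+24=25 d=2 * → r--
[1,5] 1+19=20 d=3 → l++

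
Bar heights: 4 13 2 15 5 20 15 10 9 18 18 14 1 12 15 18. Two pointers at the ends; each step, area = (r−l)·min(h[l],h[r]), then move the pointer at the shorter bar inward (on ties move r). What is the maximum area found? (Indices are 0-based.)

l=0 r=15: min(4,18)*15=60 best=60 *, l++
l=1 r=15: min(13,18)*14=182 best=182 *, l++
l=2 r=15: min(2,18)*13=26 best=182, l++
l=3 r=15: min(15,18)*12=180 best=182, l++
l=4 r=15: min(5,18)*11=55 best=182, l++
l=5 r=15: min(20,18)*10=180 best=182, r--
l=5 r=14: min(20,15)*9=135 best=182, r--
l=5 r=13: min(20,12)*8=96 best=182, r--
l=5 r=12: min(20,1)*7=7 best=182, r--
l=5 r=11: min(20,14)*6=84 best=182, r--
l=5 r=10: min(20,18)*5=90 best=182, r--
l=5 r=9: min(20,18)*4=72 best=182, r--
l=5 r=8: min(20,9)*3=27 best=182, r--
l=5 r=7: min(20,10)*2=20 best=182, r--
l=5 r=6: min(20,15)*1=15 best=182, r--

max area = 182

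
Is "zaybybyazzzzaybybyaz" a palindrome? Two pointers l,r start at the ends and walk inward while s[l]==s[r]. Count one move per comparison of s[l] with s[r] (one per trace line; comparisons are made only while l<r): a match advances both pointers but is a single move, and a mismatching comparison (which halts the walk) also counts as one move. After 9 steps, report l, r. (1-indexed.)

l=10, r=11

l=1 r=20: 'z'=='z', l++,r--
l=2 r=19: 'a'=='a', l++,r--
l=3 r=18: 'y'=='y', l++,r--
l=4 r=17: 'b'=='b', l++,r--
l=5 r=16: 'y'=='y', l++,r--
l=6 r=15: 'b'=='b', l++,r--
l=7 r=14: 'y'=='y', l++,r--
l=8 r=13: 'a'=='a', l++,r--
l=9 r=12: 'z'=='z', l++,r--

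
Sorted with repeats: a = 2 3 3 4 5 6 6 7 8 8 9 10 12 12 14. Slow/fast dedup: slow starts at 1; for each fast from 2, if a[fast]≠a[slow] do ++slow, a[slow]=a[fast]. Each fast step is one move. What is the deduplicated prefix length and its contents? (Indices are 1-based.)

length 11; prefix = [2, 3, 4, 5, 6, 7, 8, 9, 10, 12, 14]

(s=1,f=2) a[fast]=3≠a[slow]=2 write a[2]=3 → slow++,fast++
(s=2,f=3) a[fast]=3=a[slow] dup → fast++
(s=2,f=4) a[fast]=4≠a[slow]=3 write a[3]=4 → slow++,fast++
(s=3,f=5) a[fast]=5≠a[slow]=4 write a[4]=5 → slow++,fast++
(s=4,f=6) a[fast]=6≠a[slow]=5 write a[5]=6 → slow++,fast++
(s=5,f=7) a[fast]=6=a[slow] dup → fast++
(s=5,f=8) a[fast]=7≠a[slow]=6 write a[6]=7 → slow++,fast++
(s=6,f=9) a[fast]=8≠a[slow]=7 write a[7]=8 → slow++,fast++
(s=7,f=10) a[fast]=8=a[slow] dup → fast++
(s=7,f=11) a[fast]=9≠a[slow]=8 write a[8]=9 → slow++,fast++
(s=8,f=12) a[fast]=10≠a[slow]=9 write a[9]=10 → slow++,fast++
(s=9,f=13) a[fast]=12≠a[slow]=10 write a[10]=12 → slow++,fast++
(s=10,f=14) a[fast]=12=a[slow] dup → fast++
(s=10,f=15) a[fast]=14≠a[slow]=12 write a[11]=14 → slow++,fast++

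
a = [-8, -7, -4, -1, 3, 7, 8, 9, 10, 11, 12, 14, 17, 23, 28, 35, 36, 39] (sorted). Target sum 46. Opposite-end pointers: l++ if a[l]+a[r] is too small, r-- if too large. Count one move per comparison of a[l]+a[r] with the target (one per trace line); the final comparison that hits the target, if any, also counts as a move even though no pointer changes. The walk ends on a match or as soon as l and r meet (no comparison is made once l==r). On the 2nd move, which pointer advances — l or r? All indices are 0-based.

l=0 r=17: -8+39=31 <46, l++
l=1 r=17: -7+39=32 <46, l++

l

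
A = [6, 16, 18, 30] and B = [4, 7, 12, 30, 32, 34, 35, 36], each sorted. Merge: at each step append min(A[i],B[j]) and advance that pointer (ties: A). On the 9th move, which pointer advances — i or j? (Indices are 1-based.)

j

i=1 j=1: A[i]=6>B[j]=4 take 4, j++
i=1 j=2: A[i]=6<=B[j]=7 take 6, i++
i=2 j=2: A[i]=16>B[j]=7 take 7, j++
i=2 j=3: A[i]=16>B[j]=12 take 12, j++
i=2 j=4: A[i]=16<=B[j]=30 take 16, i++
i=3 j=4: A[i]=18<=B[j]=30 take 18, i++
i=4 j=4: A[i]=30<=B[j]=30 take 30, i++
i=5 j=4: A done, take B[j]=30, j++
i=5 j=5: A done, take B[j]=32, j++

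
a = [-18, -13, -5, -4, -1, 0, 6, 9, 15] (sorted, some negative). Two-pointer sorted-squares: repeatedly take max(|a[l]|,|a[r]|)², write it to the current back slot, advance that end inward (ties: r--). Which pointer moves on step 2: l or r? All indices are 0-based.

l=0 r=8: |-18|>|15| out[8]=324, l++
l=1 r=8: |-13|<=|15| out[7]=225, r--

r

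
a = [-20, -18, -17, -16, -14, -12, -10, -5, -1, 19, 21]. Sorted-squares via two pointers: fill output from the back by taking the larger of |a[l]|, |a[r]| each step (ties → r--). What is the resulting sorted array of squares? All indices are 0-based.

[1, 25, 100, 144, 196, 256, 289, 324, 361, 400, 441]

l=0 r=10: |-20|<=|21| out[10]=441, r--
l=0 r=9: |-20|>|19| out[9]=400, l++
l=1 r=9: |-18|<=|19| out[8]=361, r--
l=1 r=8: |-18|>|-1| out[7]=324, l++
l=2 r=8: |-17|>|-1| out[6]=289, l++
l=3 r=8: |-16|>|-1| out[5]=256, l++
l=4 r=8: |-14|>|-1| out[4]=196, l++
l=5 r=8: |-12|>|-1| out[3]=144, l++
l=6 r=8: |-10|>|-1| out[2]=100, l++
l=7 r=8: |-5|>|-1| out[1]=25, l++
l=8 r=8: |-1|<=|-1| out[0]=1, r--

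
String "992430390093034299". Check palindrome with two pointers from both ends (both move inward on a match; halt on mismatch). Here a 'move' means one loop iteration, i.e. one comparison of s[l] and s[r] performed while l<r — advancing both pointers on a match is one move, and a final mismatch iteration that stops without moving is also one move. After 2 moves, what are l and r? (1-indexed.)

l=3, r=16

[1,18] '9'=='9' → l++,r--
[2,17] '9'=='9' → l++,r--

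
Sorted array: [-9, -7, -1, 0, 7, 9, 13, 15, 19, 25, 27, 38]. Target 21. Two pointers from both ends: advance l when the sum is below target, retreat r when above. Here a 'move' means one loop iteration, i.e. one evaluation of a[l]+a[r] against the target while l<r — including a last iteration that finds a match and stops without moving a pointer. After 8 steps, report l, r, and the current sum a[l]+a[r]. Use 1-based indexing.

l=1 r=12: -9+38=29 >21, r--
l=1 r=11: -9+27=18 <21, l++
l=2 r=11: -7+27=20 <21, l++
l=3 r=11: -1+27=26 >21, r--
l=3 r=10: -1+25=24 >21, r--
l=3 r=9: -1+19=18 <21, l++
l=4 r=9: 0+19=19 <21, l++
l=5 r=9: 7+19=26 >21, r--

l=5, r=8, sum=22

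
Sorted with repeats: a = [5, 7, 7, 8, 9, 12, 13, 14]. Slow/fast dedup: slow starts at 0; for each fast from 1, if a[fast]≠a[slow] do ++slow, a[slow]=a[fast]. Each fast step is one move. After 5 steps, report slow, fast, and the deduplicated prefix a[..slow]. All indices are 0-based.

slow=0 fast=1: a[fast]=7≠a[slow]=5 write a[1]=7, slow++,fast++
slow=1 fast=2: a[fast]=7=a[slow] dup, fast++
slow=1 fast=3: a[fast]=8≠a[slow]=7 write a[2]=8, slow++,fast++
slow=2 fast=4: a[fast]=9≠a[slow]=8 write a[3]=9, slow++,fast++
slow=3 fast=5: a[fast]=12≠a[slow]=9 write a[4]=12, slow++,fast++

slow=4, fast=6, prefix=[5, 7, 8, 9, 12]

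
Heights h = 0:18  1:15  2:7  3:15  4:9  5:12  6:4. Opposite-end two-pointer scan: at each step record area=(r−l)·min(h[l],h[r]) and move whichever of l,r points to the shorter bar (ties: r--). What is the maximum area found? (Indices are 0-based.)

[0,6] min(18,4)*6=24 best=24 * → r--
[0,5] min(18,12)*5=60 best=60 * → r--
[0,4] min(18,9)*4=36 best=60 → r--
[0,3] min(18,15)*3=45 best=60 → r--
[0,2] min(18,7)*2=14 best=60 → r--
[0,1] min(18,15)*1=15 best=60 → r--

max area = 60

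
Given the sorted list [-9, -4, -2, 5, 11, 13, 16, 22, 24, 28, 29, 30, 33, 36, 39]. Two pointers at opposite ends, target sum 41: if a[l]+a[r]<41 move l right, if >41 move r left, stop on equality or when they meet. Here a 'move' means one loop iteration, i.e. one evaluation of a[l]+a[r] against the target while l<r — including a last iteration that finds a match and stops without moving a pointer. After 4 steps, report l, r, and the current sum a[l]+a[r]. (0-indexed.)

l=3, r=13, sum=41

[0,14] -9+39=30 <41 → l++
[1,14] -4+39=35 <41 → l++
[2,14] -2+39=37 <41 → l++
[3,14] 5+39=44 >41 → r--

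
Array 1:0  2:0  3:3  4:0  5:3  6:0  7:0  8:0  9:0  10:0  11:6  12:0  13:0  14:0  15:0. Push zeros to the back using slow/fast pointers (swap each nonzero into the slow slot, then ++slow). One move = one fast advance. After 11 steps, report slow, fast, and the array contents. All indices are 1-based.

slow=4, fast=12, a=[3, 3, 6, 0, 0, 0, 0, 0, 0, 0, 0, 0, 0, 0, 0]

slow=1 fast=1: a[fast]=0, fast++
slow=1 fast=2: a[fast]=0, fast++
slow=1 fast=3: a[fast]=3≠0 swap→a[1]=3, slow++,fast++
slow=2 fast=4: a[fast]=0, fast++
slow=2 fast=5: a[fast]=3≠0 swap→a[2]=3, slow++,fast++
slow=3 fast=6: a[fast]=0, fast++
slow=3 fast=7: a[fast]=0, fast++
slow=3 fast=8: a[fast]=0, fast++
slow=3 fast=9: a[fast]=0, fast++
slow=3 fast=10: a[fast]=0, fast++
slow=3 fast=11: a[fast]=6≠0 swap→a[3]=6, slow++,fast++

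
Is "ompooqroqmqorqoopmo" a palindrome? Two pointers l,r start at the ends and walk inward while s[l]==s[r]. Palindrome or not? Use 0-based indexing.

palindrome

[0,18] 'o'=='o' → l++,r--
[1,17] 'm'=='m' → l++,r--
[2,16] 'p'=='p' → l++,r--
[3,15] 'o'=='o' → l++,r--
[4,14] 'o'=='o' → l++,r--
[5,13] 'q'=='q' → l++,r--
[6,12] 'r'=='r' → l++,r--
[7,11] 'o'=='o' → l++,r--
[8,10] 'q'=='q' → l++,r--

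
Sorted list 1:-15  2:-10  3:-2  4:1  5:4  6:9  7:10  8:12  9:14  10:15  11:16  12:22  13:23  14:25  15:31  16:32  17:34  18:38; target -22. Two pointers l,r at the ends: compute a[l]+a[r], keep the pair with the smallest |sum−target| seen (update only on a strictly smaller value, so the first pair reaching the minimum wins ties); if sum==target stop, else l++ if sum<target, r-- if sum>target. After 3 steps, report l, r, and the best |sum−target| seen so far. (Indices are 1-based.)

l=1 r=18: -15+38=23 d=45 *, r--
l=1 r=17: -15+34=19 d=41 *, r--
l=1 r=16: -15+32=17 d=39 *, r--

l=1, r=15, best |Δ|=39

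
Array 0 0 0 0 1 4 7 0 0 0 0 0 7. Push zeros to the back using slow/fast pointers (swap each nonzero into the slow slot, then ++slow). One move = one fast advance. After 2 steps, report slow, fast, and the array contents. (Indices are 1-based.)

(s=1,f=1) a[fast]=0 → fast++
(s=1,f=2) a[fast]=0 → fast++

slow=1, fast=3, a=[0, 0, 0, 0, 1, 4, 7, 0, 0, 0, 0, 0, 7]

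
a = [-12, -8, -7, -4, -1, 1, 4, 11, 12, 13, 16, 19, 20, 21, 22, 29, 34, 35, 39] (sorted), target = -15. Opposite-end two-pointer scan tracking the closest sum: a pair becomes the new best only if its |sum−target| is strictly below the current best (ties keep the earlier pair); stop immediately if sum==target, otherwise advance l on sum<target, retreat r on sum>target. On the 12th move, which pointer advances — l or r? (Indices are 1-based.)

[1,19] -12+39=27 d=42 * → r--
[1,18] -12+35=23 d=38 * → r--
[1,17] -12+34=22 d=37 * → r--
[1,16] -12+29=17 d=32 * → r--
[1,15] -12+22=10 d=25 * → r--
[1,14] -12+21=9 d=24 * → r--
[1,13] -12+20=8 d=23 * → r--
[1,12] -12+19=7 d=22 * → r--
[1,11] -12+16=4 d=19 * → r--
[1,10] -12+13=1 d=16 * → r--
[1,9] -12+12=0 d=15 * → r--
[1,8] -12+11=-1 d=14 * → r--

r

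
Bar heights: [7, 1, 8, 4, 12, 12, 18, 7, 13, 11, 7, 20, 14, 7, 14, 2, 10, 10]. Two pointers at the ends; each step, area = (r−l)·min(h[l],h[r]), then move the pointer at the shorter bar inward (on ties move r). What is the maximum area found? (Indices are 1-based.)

max area = 130

[1,18] min(7,10)*17=119 best=119 * → l++
[2,18] min(1,10)*16=16 best=119 → l++
[3,18] min(8,10)*15=120 best=120 * → l++
[4,18] min(4,10)*14=56 best=120 → l++
[5,18] min(12,10)*13=130 best=130 * → r--
[5,17] min(12,10)*12=120 best=130 → r--
[5,16] min(12,2)*11=22 best=130 → r--
[5,15] min(12,14)*10=120 best=130 → l++
[6,15] min(12,14)*9=108 best=130 → l++
[7,15] min(18,14)*8=112 best=130 → r--
[7,14] min(18,7)*7=49 best=130 → r--
[7,13] min(18,14)*6=84 best=130 → r--
[7,12] min(18,20)*5=90 best=130 → l++
[8,12] min(7,20)*4=28 best=130 → l++
[9,12] min(13,20)*3=39 best=130 → l++
[10,12] min(11,20)*2=22 best=130 → l++
[11,12] min(7,20)*1=7 best=130 → l++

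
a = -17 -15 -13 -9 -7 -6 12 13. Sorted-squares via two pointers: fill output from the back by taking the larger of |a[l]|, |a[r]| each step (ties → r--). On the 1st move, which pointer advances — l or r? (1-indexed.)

l

[1,8] |-17|>|13| out[8]=289 → l++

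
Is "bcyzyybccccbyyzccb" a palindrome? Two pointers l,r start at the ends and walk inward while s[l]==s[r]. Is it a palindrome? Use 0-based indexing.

l=0 r=17: 'b'=='b', l++,r--
l=1 r=16: 'c'=='c', l++,r--
l=2 r=15: 'y'!='c', stop

not a palindrome (mismatch at 2,15)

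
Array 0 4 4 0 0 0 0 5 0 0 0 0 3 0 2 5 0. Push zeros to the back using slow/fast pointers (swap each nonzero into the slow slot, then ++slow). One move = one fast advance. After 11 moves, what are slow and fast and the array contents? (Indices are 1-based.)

slow=4, fast=12, a=[4, 4, 5, 0, 0, 0, 0, 0, 0, 0, 0, 0, 3, 0, 2, 5, 0]

slow=1 fast=1: a[fast]=0, fast++
slow=1 fast=2: a[fast]=4≠0 swap→a[1]=4, slow++,fast++
slow=2 fast=3: a[fast]=4≠0 swap→a[2]=4, slow++,fast++
slow=3 fast=4: a[fast]=0, fast++
slow=3 fast=5: a[fast]=0, fast++
slow=3 fast=6: a[fast]=0, fast++
slow=3 fast=7: a[fast]=0, fast++
slow=3 fast=8: a[fast]=5≠0 swap→a[3]=5, slow++,fast++
slow=4 fast=9: a[fast]=0, fast++
slow=4 fast=10: a[fast]=0, fast++
slow=4 fast=11: a[fast]=0, fast++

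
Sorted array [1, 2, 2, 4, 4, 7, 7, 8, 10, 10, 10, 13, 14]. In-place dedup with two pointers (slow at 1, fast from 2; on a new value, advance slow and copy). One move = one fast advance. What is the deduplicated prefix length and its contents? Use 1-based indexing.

(s=1,f=2) a[fast]=2≠a[slow]=1 write a[2]=2 → slow++,fast++
(s=2,f=3) a[fast]=2=a[slow] dup → fast++
(s=2,f=4) a[fast]=4≠a[slow]=2 write a[3]=4 → slow++,fast++
(s=3,f=5) a[fast]=4=a[slow] dup → fast++
(s=3,f=6) a[fast]=7≠a[slow]=4 write a[4]=7 → slow++,fast++
(s=4,f=7) a[fast]=7=a[slow] dup → fast++
(s=4,f=8) a[fast]=8≠a[slow]=7 write a[5]=8 → slow++,fast++
(s=5,f=9) a[fast]=10≠a[slow]=8 write a[6]=10 → slow++,fast++
(s=6,f=10) a[fast]=10=a[slow] dup → fast++
(s=6,f=11) a[fast]=10=a[slow] dup → fast++
(s=6,f=12) a[fast]=13≠a[slow]=10 write a[7]=13 → slow++,fast++
(s=7,f=13) a[fast]=14≠a[slow]=13 write a[8]=14 → slow++,fast++

length 8; prefix = [1, 2, 4, 7, 8, 10, 13, 14]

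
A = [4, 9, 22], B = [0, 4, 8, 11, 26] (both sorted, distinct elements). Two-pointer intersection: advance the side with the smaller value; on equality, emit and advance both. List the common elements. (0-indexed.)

intersection = [4]

i=0 j=0: 4>0, j++
i=0 j=1: 4==4 emit, i++,j++
i=1 j=2: 9>8, j++
i=1 j=3: 9<11, i++
i=2 j=3: 22>11, j++
i=2 j=4: 22<26, i++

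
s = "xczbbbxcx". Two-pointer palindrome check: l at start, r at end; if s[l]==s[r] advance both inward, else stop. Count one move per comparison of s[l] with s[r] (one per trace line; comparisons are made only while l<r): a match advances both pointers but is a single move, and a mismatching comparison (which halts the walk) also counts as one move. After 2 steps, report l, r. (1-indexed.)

[1,9] 'x'=='x' → l++,r--
[2,8] 'c'=='c' → l++,r--

l=3, r=7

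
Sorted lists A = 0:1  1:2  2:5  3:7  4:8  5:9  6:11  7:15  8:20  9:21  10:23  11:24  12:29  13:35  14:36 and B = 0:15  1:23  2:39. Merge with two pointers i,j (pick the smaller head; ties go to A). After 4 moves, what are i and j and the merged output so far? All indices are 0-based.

i=4, j=0, merged so far=[1, 2, 5, 7]

[i=0,j=0] A[i]=1<=B[j]=15 take 1 → i++
[i=1,j=0] A[i]=2<=B[j]=15 take 2 → i++
[i=2,j=0] A[i]=5<=B[j]=15 take 5 → i++
[i=3,j=0] A[i]=7<=B[j]=15 take 7 → i++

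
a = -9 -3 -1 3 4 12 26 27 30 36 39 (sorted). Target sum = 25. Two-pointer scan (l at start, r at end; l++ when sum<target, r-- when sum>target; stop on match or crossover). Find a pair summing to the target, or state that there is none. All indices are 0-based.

(-1, 26)

[0,10] -9+39=30 >25 → r--
[0,9] -9+36=27 >25 → r--
[0,8] -9+30=21 <25 → l++
[1,8] -3+30=27 >25 → r--
[1,7] -3+27=24 <25 → l++
[2,7] -1+27=26 >25 → r--
[2,6] -1+26=25 → found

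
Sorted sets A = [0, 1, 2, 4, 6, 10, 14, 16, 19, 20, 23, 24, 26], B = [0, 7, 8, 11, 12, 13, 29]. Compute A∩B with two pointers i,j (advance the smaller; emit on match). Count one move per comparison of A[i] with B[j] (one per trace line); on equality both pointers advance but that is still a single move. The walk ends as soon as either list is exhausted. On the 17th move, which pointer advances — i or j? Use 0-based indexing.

i

i=0 j=0: 0==0 emit, i++,j++
i=1 j=1: 1<7, i++
i=2 j=1: 2<7, i++
i=3 j=1: 4<7, i++
i=4 j=1: 6<7, i++
i=5 j=1: 10>7, j++
i=5 j=2: 10>8, j++
i=5 j=3: 10<11, i++
i=6 j=3: 14>11, j++
i=6 j=4: 14>12, j++
i=6 j=5: 14>13, j++
i=6 j=6: 14<29, i++
i=7 j=6: 16<29, i++
i=8 j=6: 19<29, i++
i=9 j=6: 20<29, i++
i=10 j=6: 23<29, i++
i=11 j=6: 24<29, i++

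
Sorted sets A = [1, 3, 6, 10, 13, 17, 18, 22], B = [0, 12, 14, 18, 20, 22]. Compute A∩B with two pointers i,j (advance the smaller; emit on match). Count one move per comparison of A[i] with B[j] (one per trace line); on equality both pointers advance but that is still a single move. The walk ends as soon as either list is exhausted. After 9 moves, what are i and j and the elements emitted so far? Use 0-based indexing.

i=6, j=3, emitted=[]

i=0 j=0: 1>0, j++
i=0 j=1: 1<12, i++
i=1 j=1: 3<12, i++
i=2 j=1: 6<12, i++
i=3 j=1: 10<12, i++
i=4 j=1: 13>12, j++
i=4 j=2: 13<14, i++
i=5 j=2: 17>14, j++
i=5 j=3: 17<18, i++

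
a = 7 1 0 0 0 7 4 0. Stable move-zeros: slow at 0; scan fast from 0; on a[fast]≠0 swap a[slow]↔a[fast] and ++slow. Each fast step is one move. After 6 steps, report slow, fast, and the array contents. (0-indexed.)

slow=3, fast=6, a=[7, 1, 7, 0, 0, 0, 4, 0]

slow=0 fast=0: a[fast]=7≠0 swap→a[0]=7, slow++,fast++
slow=1 fast=1: a[fast]=1≠0 swap→a[1]=1, slow++,fast++
slow=2 fast=2: a[fast]=0, fast++
slow=2 fast=3: a[fast]=0, fast++
slow=2 fast=4: a[fast]=0, fast++
slow=2 fast=5: a[fast]=7≠0 swap→a[2]=7, slow++,fast++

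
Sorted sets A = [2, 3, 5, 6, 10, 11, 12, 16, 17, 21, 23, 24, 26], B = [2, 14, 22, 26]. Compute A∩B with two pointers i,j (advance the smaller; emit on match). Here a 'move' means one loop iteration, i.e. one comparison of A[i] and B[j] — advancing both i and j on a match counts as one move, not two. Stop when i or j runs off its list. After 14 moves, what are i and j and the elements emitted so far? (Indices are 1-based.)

i=13, j=4, emitted=[2]

[i=1,j=1] 2==2 emit → i++,j++
[i=2,j=2] 3<14 → i++
[i=3,j=2] 5<14 → i++
[i=4,j=2] 6<14 → i++
[i=5,j=2] 10<14 → i++
[i=6,j=2] 11<14 → i++
[i=7,j=2] 12<14 → i++
[i=8,j=2] 16>14 → j++
[i=8,j=3] 16<22 → i++
[i=9,j=3] 17<22 → i++
[i=10,j=3] 21<22 → i++
[i=11,j=3] 23>22 → j++
[i=11,j=4] 23<26 → i++
[i=12,j=4] 24<26 → i++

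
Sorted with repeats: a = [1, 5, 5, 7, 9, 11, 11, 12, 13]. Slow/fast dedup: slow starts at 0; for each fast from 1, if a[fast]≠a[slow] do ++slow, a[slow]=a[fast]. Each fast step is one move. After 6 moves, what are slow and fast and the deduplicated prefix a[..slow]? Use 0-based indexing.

slow=4, fast=7, prefix=[1, 5, 7, 9, 11]

(s=0,f=1) a[fast]=5≠a[slow]=1 write a[1]=5 → slow++,fast++
(s=1,f=2) a[fast]=5=a[slow] dup → fast++
(s=1,f=3) a[fast]=7≠a[slow]=5 write a[2]=7 → slow++,fast++
(s=2,f=4) a[fast]=9≠a[slow]=7 write a[3]=9 → slow++,fast++
(s=3,f=5) a[fast]=11≠a[slow]=9 write a[4]=11 → slow++,fast++
(s=4,f=6) a[fast]=11=a[slow] dup → fast++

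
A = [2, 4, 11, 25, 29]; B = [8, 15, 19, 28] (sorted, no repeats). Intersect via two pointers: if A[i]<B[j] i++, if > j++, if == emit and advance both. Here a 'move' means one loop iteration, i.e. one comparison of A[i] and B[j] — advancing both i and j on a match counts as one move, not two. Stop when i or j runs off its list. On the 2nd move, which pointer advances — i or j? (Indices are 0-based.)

i

[i=0,j=0] 2<8 → i++
[i=1,j=0] 4<8 → i++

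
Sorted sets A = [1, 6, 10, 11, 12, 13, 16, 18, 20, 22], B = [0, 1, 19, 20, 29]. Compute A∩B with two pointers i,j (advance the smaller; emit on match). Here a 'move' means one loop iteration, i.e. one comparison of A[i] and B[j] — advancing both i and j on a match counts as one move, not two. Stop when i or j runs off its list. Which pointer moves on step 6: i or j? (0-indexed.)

i

[i=0,j=0] 1>0 → j++
[i=0,j=1] 1==1 emit → i++,j++
[i=1,j=2] 6<19 → i++
[i=2,j=2] 10<19 → i++
[i=3,j=2] 11<19 → i++
[i=4,j=2] 12<19 → i++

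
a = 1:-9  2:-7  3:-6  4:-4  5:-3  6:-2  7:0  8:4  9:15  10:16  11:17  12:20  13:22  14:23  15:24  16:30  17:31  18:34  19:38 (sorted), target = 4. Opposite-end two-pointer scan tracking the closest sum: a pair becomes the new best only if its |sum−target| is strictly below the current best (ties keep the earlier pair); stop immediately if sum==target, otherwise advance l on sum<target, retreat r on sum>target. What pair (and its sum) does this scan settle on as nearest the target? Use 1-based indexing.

[1,19] -9+38=29 d=25 * → r--
[1,18] -9+34=25 d=21 * → r--
[1,17] -9+31=22 d=18 * → r--
[1,16] -9+30=21 d=17 * → r--
[1,15] -9+24=15 d=11 * → r--
[1,14] -9+23=14 d=10 * → r--
[1,13] -9+22=13 d=9 * → r--
[1,12] -9+20=11 d=7 * → r--
[1,11] -9+17=8 d=4 * → r--
[1,10] -9+16=7 d=3 * → r--
[1,9] -9+15=6 d=2 * → r--
[1,8] -9+4=-5 d=9 → l++
[2,8] -7+4=-3 d=7 → l++
[3,8] -6+4=-2 d=6 → l++
[4,8] -4+4=0 d=4 → l++
[5,8] -3+4=1 d=3 → l++
[6,8] -2+4=2 d=2 → l++
[7,8] 0+4=4 d=0 * → stop

pair (0, 4) with sum 4 (|Δ|=0)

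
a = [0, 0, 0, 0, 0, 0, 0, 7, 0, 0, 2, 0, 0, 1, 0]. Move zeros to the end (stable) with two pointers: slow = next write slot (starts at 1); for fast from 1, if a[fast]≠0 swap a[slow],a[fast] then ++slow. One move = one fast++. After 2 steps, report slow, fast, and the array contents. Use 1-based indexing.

slow=1, fast=3, a=[0, 0, 0, 0, 0, 0, 0, 7, 0, 0, 2, 0, 0, 1, 0]

slow=1 fast=1: a[fast]=0, fast++
slow=1 fast=2: a[fast]=0, fast++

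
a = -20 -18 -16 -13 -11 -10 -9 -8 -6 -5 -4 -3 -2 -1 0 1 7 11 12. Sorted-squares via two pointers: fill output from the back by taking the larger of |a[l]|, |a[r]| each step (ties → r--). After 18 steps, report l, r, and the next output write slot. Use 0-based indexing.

l=14, r=14, next write slot=0

l=0 r=18: |-20|>|12| out[18]=400, l++
l=1 r=18: |-18|>|12| out[17]=324, l++
l=2 r=18: |-16|>|12| out[16]=256, l++
l=3 r=18: |-13|>|12| out[15]=169, l++
l=4 r=18: |-11|<=|12| out[14]=144, r--
l=4 r=17: |-11|<=|11| out[13]=121, r--
l=4 r=16: |-11|>|7| out[12]=121, l++
l=5 r=16: |-10|>|7| out[11]=100, l++
l=6 r=16: |-9|>|7| out[10]=81, l++
l=7 r=16: |-8|>|7| out[9]=64, l++
l=8 r=16: |-6|<=|7| out[8]=49, r--
l=8 r=15: |-6|>|1| out[7]=36, l++
l=9 r=15: |-5|>|1| out[6]=25, l++
l=10 r=15: |-4|>|1| out[5]=16, l++
l=11 r=15: |-3|>|1| out[4]=9, l++
l=12 r=15: |-2|>|1| out[3]=4, l++
l=13 r=15: |-1|<=|1| out[2]=1, r--
l=13 r=14: |-1|>|0| out[1]=1, l++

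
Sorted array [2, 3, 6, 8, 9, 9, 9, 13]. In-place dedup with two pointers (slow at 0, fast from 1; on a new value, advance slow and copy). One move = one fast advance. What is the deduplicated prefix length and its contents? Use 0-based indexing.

slow=0 fast=1: a[fast]=3≠a[slow]=2 write a[1]=3, slow++,fast++
slow=1 fast=2: a[fast]=6≠a[slow]=3 write a[2]=6, slow++,fast++
slow=2 fast=3: a[fast]=8≠a[slow]=6 write a[3]=8, slow++,fast++
slow=3 fast=4: a[fast]=9≠a[slow]=8 write a[4]=9, slow++,fast++
slow=4 fast=5: a[fast]=9=a[slow] dup, fast++
slow=4 fast=6: a[fast]=9=a[slow] dup, fast++
slow=4 fast=7: a[fast]=13≠a[slow]=9 write a[5]=13, slow++,fast++

length 6; prefix = [2, 3, 6, 8, 9, 13]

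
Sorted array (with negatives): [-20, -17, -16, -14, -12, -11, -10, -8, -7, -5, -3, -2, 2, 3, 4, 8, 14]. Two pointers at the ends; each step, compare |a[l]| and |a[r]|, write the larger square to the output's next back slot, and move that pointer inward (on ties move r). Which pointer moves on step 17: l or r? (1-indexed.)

r

[1,17] |-20|>|14| out[17]=400 → l++
[2,17] |-17|>|14| out[16]=289 → l++
[3,17] |-16|>|14| out[15]=256 → l++
[4,17] |-14|<=|14| out[14]=196 → r--
[4,16] |-14|>|8| out[13]=196 → l++
[5,16] |-12|>|8| out[12]=144 → l++
[6,16] |-11|>|8| out[11]=121 → l++
[7,16] |-10|>|8| out[10]=100 → l++
[8,16] |-8|<=|8| out[9]=64 → r--
[8,15] |-8|>|4| out[8]=64 → l++
[9,15] |-7|>|4| out[7]=49 → l++
[10,15] |-5|>|4| out[6]=25 → l++
[11,15] |-3|<=|4| out[5]=16 → r--
[11,14] |-3|<=|3| out[4]=9 → r--
[11,13] |-3|>|2| out[3]=9 → l++
[12,13] |-2|<=|2| out[2]=4 → r--
[12,12] |-2|<=|-2| out[1]=4 → r--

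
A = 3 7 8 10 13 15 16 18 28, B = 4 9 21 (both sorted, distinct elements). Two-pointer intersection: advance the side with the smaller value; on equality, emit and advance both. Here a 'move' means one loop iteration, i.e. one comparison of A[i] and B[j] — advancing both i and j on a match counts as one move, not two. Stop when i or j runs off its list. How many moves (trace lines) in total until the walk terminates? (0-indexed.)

11 moves

[i=0,j=0] 3<4 → i++
[i=1,j=0] 7>4 → j++
[i=1,j=1] 7<9 → i++
[i=2,j=1] 8<9 → i++
[i=3,j=1] 10>9 → j++
[i=3,j=2] 10<21 → i++
[i=4,j=2] 13<21 → i++
[i=5,j=2] 15<21 → i++
[i=6,j=2] 16<21 → i++
[i=7,j=2] 18<21 → i++
[i=8,j=2] 28>21 → j++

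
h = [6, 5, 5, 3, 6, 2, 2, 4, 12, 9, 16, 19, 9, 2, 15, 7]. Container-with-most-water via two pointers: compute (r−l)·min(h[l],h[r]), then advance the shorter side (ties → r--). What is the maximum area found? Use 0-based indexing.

max area = 90

[0,15] min(6,7)*15=90 best=90 * → l++
[1,15] min(5,7)*14=70 best=90 → l++
[2,15] min(5,7)*13=65 best=90 → l++
[3,15] min(3,7)*12=36 best=90 → l++
[4,15] min(6,7)*11=66 best=90 → l++
[5,15] min(2,7)*10=20 best=90 → l++
[6,15] min(2,7)*9=18 best=90 → l++
[7,15] min(4,7)*8=32 best=90 → l++
[8,15] min(12,7)*7=49 best=90 → r--
[8,14] min(12,15)*6=72 best=90 → l++
[9,14] min(9,15)*5=45 best=90 → l++
[10,14] min(16,15)*4=60 best=90 → r--
[10,13] min(16,2)*3=6 best=90 → r--
[10,12] min(16,9)*2=18 best=90 → r--
[10,11] min(16,19)*1=16 best=90 → l++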